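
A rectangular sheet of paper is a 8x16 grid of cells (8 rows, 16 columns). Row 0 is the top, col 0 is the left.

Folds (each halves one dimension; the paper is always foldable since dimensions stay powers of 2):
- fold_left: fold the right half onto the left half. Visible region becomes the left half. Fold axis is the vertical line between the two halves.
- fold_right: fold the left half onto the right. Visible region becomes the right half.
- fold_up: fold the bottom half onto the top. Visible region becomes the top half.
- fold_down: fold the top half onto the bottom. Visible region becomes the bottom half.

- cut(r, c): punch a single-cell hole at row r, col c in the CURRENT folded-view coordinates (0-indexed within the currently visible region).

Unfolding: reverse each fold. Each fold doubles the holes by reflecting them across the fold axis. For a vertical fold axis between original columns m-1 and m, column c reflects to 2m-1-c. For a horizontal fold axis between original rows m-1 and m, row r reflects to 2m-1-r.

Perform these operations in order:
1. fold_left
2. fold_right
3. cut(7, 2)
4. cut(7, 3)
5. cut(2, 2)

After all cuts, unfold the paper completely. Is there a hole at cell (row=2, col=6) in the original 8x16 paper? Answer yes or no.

Op 1 fold_left: fold axis v@8; visible region now rows[0,8) x cols[0,8) = 8x8
Op 2 fold_right: fold axis v@4; visible region now rows[0,8) x cols[4,8) = 8x4
Op 3 cut(7, 2): punch at orig (7,6); cuts so far [(7, 6)]; region rows[0,8) x cols[4,8) = 8x4
Op 4 cut(7, 3): punch at orig (7,7); cuts so far [(7, 6), (7, 7)]; region rows[0,8) x cols[4,8) = 8x4
Op 5 cut(2, 2): punch at orig (2,6); cuts so far [(2, 6), (7, 6), (7, 7)]; region rows[0,8) x cols[4,8) = 8x4
Unfold 1 (reflect across v@4): 6 holes -> [(2, 1), (2, 6), (7, 0), (7, 1), (7, 6), (7, 7)]
Unfold 2 (reflect across v@8): 12 holes -> [(2, 1), (2, 6), (2, 9), (2, 14), (7, 0), (7, 1), (7, 6), (7, 7), (7, 8), (7, 9), (7, 14), (7, 15)]
Holes: [(2, 1), (2, 6), (2, 9), (2, 14), (7, 0), (7, 1), (7, 6), (7, 7), (7, 8), (7, 9), (7, 14), (7, 15)]

Answer: yes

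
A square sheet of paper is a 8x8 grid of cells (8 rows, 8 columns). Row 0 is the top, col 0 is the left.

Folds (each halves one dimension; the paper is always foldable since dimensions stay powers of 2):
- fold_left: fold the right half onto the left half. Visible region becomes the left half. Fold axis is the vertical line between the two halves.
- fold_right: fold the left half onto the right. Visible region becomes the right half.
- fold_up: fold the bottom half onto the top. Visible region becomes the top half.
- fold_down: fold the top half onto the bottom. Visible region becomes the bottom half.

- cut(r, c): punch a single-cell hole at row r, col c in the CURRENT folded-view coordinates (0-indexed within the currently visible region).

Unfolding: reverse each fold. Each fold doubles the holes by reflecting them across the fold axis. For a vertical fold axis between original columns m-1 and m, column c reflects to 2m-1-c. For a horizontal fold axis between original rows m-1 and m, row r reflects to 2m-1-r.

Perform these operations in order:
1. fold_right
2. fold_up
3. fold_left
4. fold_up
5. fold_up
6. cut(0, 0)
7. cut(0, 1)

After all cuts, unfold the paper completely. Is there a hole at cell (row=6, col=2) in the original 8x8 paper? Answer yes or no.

Op 1 fold_right: fold axis v@4; visible region now rows[0,8) x cols[4,8) = 8x4
Op 2 fold_up: fold axis h@4; visible region now rows[0,4) x cols[4,8) = 4x4
Op 3 fold_left: fold axis v@6; visible region now rows[0,4) x cols[4,6) = 4x2
Op 4 fold_up: fold axis h@2; visible region now rows[0,2) x cols[4,6) = 2x2
Op 5 fold_up: fold axis h@1; visible region now rows[0,1) x cols[4,6) = 1x2
Op 6 cut(0, 0): punch at orig (0,4); cuts so far [(0, 4)]; region rows[0,1) x cols[4,6) = 1x2
Op 7 cut(0, 1): punch at orig (0,5); cuts so far [(0, 4), (0, 5)]; region rows[0,1) x cols[4,6) = 1x2
Unfold 1 (reflect across h@1): 4 holes -> [(0, 4), (0, 5), (1, 4), (1, 5)]
Unfold 2 (reflect across h@2): 8 holes -> [(0, 4), (0, 5), (1, 4), (1, 5), (2, 4), (2, 5), (3, 4), (3, 5)]
Unfold 3 (reflect across v@6): 16 holes -> [(0, 4), (0, 5), (0, 6), (0, 7), (1, 4), (1, 5), (1, 6), (1, 7), (2, 4), (2, 5), (2, 6), (2, 7), (3, 4), (3, 5), (3, 6), (3, 7)]
Unfold 4 (reflect across h@4): 32 holes -> [(0, 4), (0, 5), (0, 6), (0, 7), (1, 4), (1, 5), (1, 6), (1, 7), (2, 4), (2, 5), (2, 6), (2, 7), (3, 4), (3, 5), (3, 6), (3, 7), (4, 4), (4, 5), (4, 6), (4, 7), (5, 4), (5, 5), (5, 6), (5, 7), (6, 4), (6, 5), (6, 6), (6, 7), (7, 4), (7, 5), (7, 6), (7, 7)]
Unfold 5 (reflect across v@4): 64 holes -> [(0, 0), (0, 1), (0, 2), (0, 3), (0, 4), (0, 5), (0, 6), (0, 7), (1, 0), (1, 1), (1, 2), (1, 3), (1, 4), (1, 5), (1, 6), (1, 7), (2, 0), (2, 1), (2, 2), (2, 3), (2, 4), (2, 5), (2, 6), (2, 7), (3, 0), (3, 1), (3, 2), (3, 3), (3, 4), (3, 5), (3, 6), (3, 7), (4, 0), (4, 1), (4, 2), (4, 3), (4, 4), (4, 5), (4, 6), (4, 7), (5, 0), (5, 1), (5, 2), (5, 3), (5, 4), (5, 5), (5, 6), (5, 7), (6, 0), (6, 1), (6, 2), (6, 3), (6, 4), (6, 5), (6, 6), (6, 7), (7, 0), (7, 1), (7, 2), (7, 3), (7, 4), (7, 5), (7, 6), (7, 7)]
Holes: [(0, 0), (0, 1), (0, 2), (0, 3), (0, 4), (0, 5), (0, 6), (0, 7), (1, 0), (1, 1), (1, 2), (1, 3), (1, 4), (1, 5), (1, 6), (1, 7), (2, 0), (2, 1), (2, 2), (2, 3), (2, 4), (2, 5), (2, 6), (2, 7), (3, 0), (3, 1), (3, 2), (3, 3), (3, 4), (3, 5), (3, 6), (3, 7), (4, 0), (4, 1), (4, 2), (4, 3), (4, 4), (4, 5), (4, 6), (4, 7), (5, 0), (5, 1), (5, 2), (5, 3), (5, 4), (5, 5), (5, 6), (5, 7), (6, 0), (6, 1), (6, 2), (6, 3), (6, 4), (6, 5), (6, 6), (6, 7), (7, 0), (7, 1), (7, 2), (7, 3), (7, 4), (7, 5), (7, 6), (7, 7)]

Answer: yes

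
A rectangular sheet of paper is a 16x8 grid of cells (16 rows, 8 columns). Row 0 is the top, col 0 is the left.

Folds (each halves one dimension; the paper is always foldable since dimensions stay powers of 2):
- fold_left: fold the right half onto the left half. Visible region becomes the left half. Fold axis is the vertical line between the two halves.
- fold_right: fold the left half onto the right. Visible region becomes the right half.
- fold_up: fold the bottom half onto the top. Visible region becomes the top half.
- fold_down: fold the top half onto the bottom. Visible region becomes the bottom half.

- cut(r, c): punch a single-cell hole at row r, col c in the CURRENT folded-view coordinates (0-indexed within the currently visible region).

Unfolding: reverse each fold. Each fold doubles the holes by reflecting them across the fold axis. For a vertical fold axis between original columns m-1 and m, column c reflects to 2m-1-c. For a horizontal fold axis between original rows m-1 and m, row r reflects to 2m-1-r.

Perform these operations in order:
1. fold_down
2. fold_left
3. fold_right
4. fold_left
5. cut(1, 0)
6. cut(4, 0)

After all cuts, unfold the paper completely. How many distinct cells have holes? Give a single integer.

Op 1 fold_down: fold axis h@8; visible region now rows[8,16) x cols[0,8) = 8x8
Op 2 fold_left: fold axis v@4; visible region now rows[8,16) x cols[0,4) = 8x4
Op 3 fold_right: fold axis v@2; visible region now rows[8,16) x cols[2,4) = 8x2
Op 4 fold_left: fold axis v@3; visible region now rows[8,16) x cols[2,3) = 8x1
Op 5 cut(1, 0): punch at orig (9,2); cuts so far [(9, 2)]; region rows[8,16) x cols[2,3) = 8x1
Op 6 cut(4, 0): punch at orig (12,2); cuts so far [(9, 2), (12, 2)]; region rows[8,16) x cols[2,3) = 8x1
Unfold 1 (reflect across v@3): 4 holes -> [(9, 2), (9, 3), (12, 2), (12, 3)]
Unfold 2 (reflect across v@2): 8 holes -> [(9, 0), (9, 1), (9, 2), (9, 3), (12, 0), (12, 1), (12, 2), (12, 3)]
Unfold 3 (reflect across v@4): 16 holes -> [(9, 0), (9, 1), (9, 2), (9, 3), (9, 4), (9, 5), (9, 6), (9, 7), (12, 0), (12, 1), (12, 2), (12, 3), (12, 4), (12, 5), (12, 6), (12, 7)]
Unfold 4 (reflect across h@8): 32 holes -> [(3, 0), (3, 1), (3, 2), (3, 3), (3, 4), (3, 5), (3, 6), (3, 7), (6, 0), (6, 1), (6, 2), (6, 3), (6, 4), (6, 5), (6, 6), (6, 7), (9, 0), (9, 1), (9, 2), (9, 3), (9, 4), (9, 5), (9, 6), (9, 7), (12, 0), (12, 1), (12, 2), (12, 3), (12, 4), (12, 5), (12, 6), (12, 7)]

Answer: 32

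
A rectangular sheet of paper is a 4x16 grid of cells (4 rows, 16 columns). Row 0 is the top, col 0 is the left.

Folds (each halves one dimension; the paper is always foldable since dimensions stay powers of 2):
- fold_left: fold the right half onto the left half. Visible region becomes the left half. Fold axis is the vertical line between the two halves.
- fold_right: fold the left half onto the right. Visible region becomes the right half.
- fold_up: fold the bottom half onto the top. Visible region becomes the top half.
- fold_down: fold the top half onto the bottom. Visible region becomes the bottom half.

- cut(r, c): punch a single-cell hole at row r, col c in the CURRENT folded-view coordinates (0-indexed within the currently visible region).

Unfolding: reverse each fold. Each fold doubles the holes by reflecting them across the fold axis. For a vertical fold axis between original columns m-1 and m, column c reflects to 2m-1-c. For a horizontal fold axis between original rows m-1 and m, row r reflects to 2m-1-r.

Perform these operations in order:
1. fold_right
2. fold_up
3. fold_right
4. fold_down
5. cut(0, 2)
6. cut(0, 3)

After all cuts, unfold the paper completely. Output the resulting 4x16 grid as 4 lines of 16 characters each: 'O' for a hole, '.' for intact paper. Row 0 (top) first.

Op 1 fold_right: fold axis v@8; visible region now rows[0,4) x cols[8,16) = 4x8
Op 2 fold_up: fold axis h@2; visible region now rows[0,2) x cols[8,16) = 2x8
Op 3 fold_right: fold axis v@12; visible region now rows[0,2) x cols[12,16) = 2x4
Op 4 fold_down: fold axis h@1; visible region now rows[1,2) x cols[12,16) = 1x4
Op 5 cut(0, 2): punch at orig (1,14); cuts so far [(1, 14)]; region rows[1,2) x cols[12,16) = 1x4
Op 6 cut(0, 3): punch at orig (1,15); cuts so far [(1, 14), (1, 15)]; region rows[1,2) x cols[12,16) = 1x4
Unfold 1 (reflect across h@1): 4 holes -> [(0, 14), (0, 15), (1, 14), (1, 15)]
Unfold 2 (reflect across v@12): 8 holes -> [(0, 8), (0, 9), (0, 14), (0, 15), (1, 8), (1, 9), (1, 14), (1, 15)]
Unfold 3 (reflect across h@2): 16 holes -> [(0, 8), (0, 9), (0, 14), (0, 15), (1, 8), (1, 9), (1, 14), (1, 15), (2, 8), (2, 9), (2, 14), (2, 15), (3, 8), (3, 9), (3, 14), (3, 15)]
Unfold 4 (reflect across v@8): 32 holes -> [(0, 0), (0, 1), (0, 6), (0, 7), (0, 8), (0, 9), (0, 14), (0, 15), (1, 0), (1, 1), (1, 6), (1, 7), (1, 8), (1, 9), (1, 14), (1, 15), (2, 0), (2, 1), (2, 6), (2, 7), (2, 8), (2, 9), (2, 14), (2, 15), (3, 0), (3, 1), (3, 6), (3, 7), (3, 8), (3, 9), (3, 14), (3, 15)]

Answer: OO....OOOO....OO
OO....OOOO....OO
OO....OOOO....OO
OO....OOOO....OO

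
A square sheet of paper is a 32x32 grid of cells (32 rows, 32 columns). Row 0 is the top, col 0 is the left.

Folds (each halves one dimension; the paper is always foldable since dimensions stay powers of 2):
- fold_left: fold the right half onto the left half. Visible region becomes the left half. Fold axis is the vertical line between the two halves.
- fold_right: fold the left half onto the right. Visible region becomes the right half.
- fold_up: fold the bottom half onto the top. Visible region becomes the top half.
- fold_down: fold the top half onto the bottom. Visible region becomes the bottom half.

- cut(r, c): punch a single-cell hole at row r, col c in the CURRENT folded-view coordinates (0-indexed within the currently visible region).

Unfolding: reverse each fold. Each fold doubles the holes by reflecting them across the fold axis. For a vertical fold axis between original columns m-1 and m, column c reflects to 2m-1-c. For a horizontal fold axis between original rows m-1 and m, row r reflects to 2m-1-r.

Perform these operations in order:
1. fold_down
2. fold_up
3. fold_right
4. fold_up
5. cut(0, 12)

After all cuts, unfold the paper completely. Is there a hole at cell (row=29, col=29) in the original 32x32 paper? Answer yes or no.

Op 1 fold_down: fold axis h@16; visible region now rows[16,32) x cols[0,32) = 16x32
Op 2 fold_up: fold axis h@24; visible region now rows[16,24) x cols[0,32) = 8x32
Op 3 fold_right: fold axis v@16; visible region now rows[16,24) x cols[16,32) = 8x16
Op 4 fold_up: fold axis h@20; visible region now rows[16,20) x cols[16,32) = 4x16
Op 5 cut(0, 12): punch at orig (16,28); cuts so far [(16, 28)]; region rows[16,20) x cols[16,32) = 4x16
Unfold 1 (reflect across h@20): 2 holes -> [(16, 28), (23, 28)]
Unfold 2 (reflect across v@16): 4 holes -> [(16, 3), (16, 28), (23, 3), (23, 28)]
Unfold 3 (reflect across h@24): 8 holes -> [(16, 3), (16, 28), (23, 3), (23, 28), (24, 3), (24, 28), (31, 3), (31, 28)]
Unfold 4 (reflect across h@16): 16 holes -> [(0, 3), (0, 28), (7, 3), (7, 28), (8, 3), (8, 28), (15, 3), (15, 28), (16, 3), (16, 28), (23, 3), (23, 28), (24, 3), (24, 28), (31, 3), (31, 28)]
Holes: [(0, 3), (0, 28), (7, 3), (7, 28), (8, 3), (8, 28), (15, 3), (15, 28), (16, 3), (16, 28), (23, 3), (23, 28), (24, 3), (24, 28), (31, 3), (31, 28)]

Answer: no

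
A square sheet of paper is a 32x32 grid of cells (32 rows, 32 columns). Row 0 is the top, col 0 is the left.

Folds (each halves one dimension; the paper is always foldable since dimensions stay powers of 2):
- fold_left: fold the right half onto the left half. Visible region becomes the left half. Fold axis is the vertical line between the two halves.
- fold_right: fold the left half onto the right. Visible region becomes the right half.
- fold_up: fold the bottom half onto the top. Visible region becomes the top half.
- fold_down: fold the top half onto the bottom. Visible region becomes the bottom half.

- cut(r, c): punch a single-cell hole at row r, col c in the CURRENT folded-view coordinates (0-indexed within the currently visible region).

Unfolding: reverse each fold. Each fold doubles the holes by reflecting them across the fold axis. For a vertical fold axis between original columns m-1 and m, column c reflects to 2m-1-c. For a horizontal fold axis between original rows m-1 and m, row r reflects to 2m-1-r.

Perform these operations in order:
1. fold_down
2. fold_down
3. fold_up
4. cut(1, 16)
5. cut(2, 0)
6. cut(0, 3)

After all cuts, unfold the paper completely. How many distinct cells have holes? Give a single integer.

Op 1 fold_down: fold axis h@16; visible region now rows[16,32) x cols[0,32) = 16x32
Op 2 fold_down: fold axis h@24; visible region now rows[24,32) x cols[0,32) = 8x32
Op 3 fold_up: fold axis h@28; visible region now rows[24,28) x cols[0,32) = 4x32
Op 4 cut(1, 16): punch at orig (25,16); cuts so far [(25, 16)]; region rows[24,28) x cols[0,32) = 4x32
Op 5 cut(2, 0): punch at orig (26,0); cuts so far [(25, 16), (26, 0)]; region rows[24,28) x cols[0,32) = 4x32
Op 6 cut(0, 3): punch at orig (24,3); cuts so far [(24, 3), (25, 16), (26, 0)]; region rows[24,28) x cols[0,32) = 4x32
Unfold 1 (reflect across h@28): 6 holes -> [(24, 3), (25, 16), (26, 0), (29, 0), (30, 16), (31, 3)]
Unfold 2 (reflect across h@24): 12 holes -> [(16, 3), (17, 16), (18, 0), (21, 0), (22, 16), (23, 3), (24, 3), (25, 16), (26, 0), (29, 0), (30, 16), (31, 3)]
Unfold 3 (reflect across h@16): 24 holes -> [(0, 3), (1, 16), (2, 0), (5, 0), (6, 16), (7, 3), (8, 3), (9, 16), (10, 0), (13, 0), (14, 16), (15, 3), (16, 3), (17, 16), (18, 0), (21, 0), (22, 16), (23, 3), (24, 3), (25, 16), (26, 0), (29, 0), (30, 16), (31, 3)]

Answer: 24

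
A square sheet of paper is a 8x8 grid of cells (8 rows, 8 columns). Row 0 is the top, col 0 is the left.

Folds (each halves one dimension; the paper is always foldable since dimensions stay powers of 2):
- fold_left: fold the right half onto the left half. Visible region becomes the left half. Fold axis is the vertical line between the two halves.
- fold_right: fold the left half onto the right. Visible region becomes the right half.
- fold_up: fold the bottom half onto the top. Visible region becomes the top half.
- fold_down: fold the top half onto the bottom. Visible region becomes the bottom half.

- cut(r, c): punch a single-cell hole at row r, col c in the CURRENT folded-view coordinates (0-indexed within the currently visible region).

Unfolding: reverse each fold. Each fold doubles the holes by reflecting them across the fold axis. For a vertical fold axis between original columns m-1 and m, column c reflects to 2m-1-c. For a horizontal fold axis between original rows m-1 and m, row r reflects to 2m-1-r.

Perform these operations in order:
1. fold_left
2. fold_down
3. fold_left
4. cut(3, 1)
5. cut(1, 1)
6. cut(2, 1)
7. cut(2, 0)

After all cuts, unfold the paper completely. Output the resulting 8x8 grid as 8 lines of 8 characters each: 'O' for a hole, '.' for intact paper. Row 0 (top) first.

Answer: .OO..OO.
OOOOOOOO
.OO..OO.
........
........
.OO..OO.
OOOOOOOO
.OO..OO.

Derivation:
Op 1 fold_left: fold axis v@4; visible region now rows[0,8) x cols[0,4) = 8x4
Op 2 fold_down: fold axis h@4; visible region now rows[4,8) x cols[0,4) = 4x4
Op 3 fold_left: fold axis v@2; visible region now rows[4,8) x cols[0,2) = 4x2
Op 4 cut(3, 1): punch at orig (7,1); cuts so far [(7, 1)]; region rows[4,8) x cols[0,2) = 4x2
Op 5 cut(1, 1): punch at orig (5,1); cuts so far [(5, 1), (7, 1)]; region rows[4,8) x cols[0,2) = 4x2
Op 6 cut(2, 1): punch at orig (6,1); cuts so far [(5, 1), (6, 1), (7, 1)]; region rows[4,8) x cols[0,2) = 4x2
Op 7 cut(2, 0): punch at orig (6,0); cuts so far [(5, 1), (6, 0), (6, 1), (7, 1)]; region rows[4,8) x cols[0,2) = 4x2
Unfold 1 (reflect across v@2): 8 holes -> [(5, 1), (5, 2), (6, 0), (6, 1), (6, 2), (6, 3), (7, 1), (7, 2)]
Unfold 2 (reflect across h@4): 16 holes -> [(0, 1), (0, 2), (1, 0), (1, 1), (1, 2), (1, 3), (2, 1), (2, 2), (5, 1), (5, 2), (6, 0), (6, 1), (6, 2), (6, 3), (7, 1), (7, 2)]
Unfold 3 (reflect across v@4): 32 holes -> [(0, 1), (0, 2), (0, 5), (0, 6), (1, 0), (1, 1), (1, 2), (1, 3), (1, 4), (1, 5), (1, 6), (1, 7), (2, 1), (2, 2), (2, 5), (2, 6), (5, 1), (5, 2), (5, 5), (5, 6), (6, 0), (6, 1), (6, 2), (6, 3), (6, 4), (6, 5), (6, 6), (6, 7), (7, 1), (7, 2), (7, 5), (7, 6)]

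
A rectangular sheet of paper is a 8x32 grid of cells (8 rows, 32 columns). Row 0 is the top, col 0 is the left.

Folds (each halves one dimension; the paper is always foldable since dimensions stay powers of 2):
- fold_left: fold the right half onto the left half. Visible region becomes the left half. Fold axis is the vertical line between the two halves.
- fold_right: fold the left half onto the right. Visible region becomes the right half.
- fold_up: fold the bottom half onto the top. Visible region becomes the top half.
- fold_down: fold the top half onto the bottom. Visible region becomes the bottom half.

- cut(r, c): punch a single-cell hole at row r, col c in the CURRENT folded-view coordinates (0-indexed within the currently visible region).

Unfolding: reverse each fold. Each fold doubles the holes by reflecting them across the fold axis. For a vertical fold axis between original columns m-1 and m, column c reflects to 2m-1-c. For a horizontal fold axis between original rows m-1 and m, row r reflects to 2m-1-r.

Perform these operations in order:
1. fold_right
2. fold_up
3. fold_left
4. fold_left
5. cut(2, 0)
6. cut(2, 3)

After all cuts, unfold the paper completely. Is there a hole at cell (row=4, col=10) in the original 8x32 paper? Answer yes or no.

Op 1 fold_right: fold axis v@16; visible region now rows[0,8) x cols[16,32) = 8x16
Op 2 fold_up: fold axis h@4; visible region now rows[0,4) x cols[16,32) = 4x16
Op 3 fold_left: fold axis v@24; visible region now rows[0,4) x cols[16,24) = 4x8
Op 4 fold_left: fold axis v@20; visible region now rows[0,4) x cols[16,20) = 4x4
Op 5 cut(2, 0): punch at orig (2,16); cuts so far [(2, 16)]; region rows[0,4) x cols[16,20) = 4x4
Op 6 cut(2, 3): punch at orig (2,19); cuts so far [(2, 16), (2, 19)]; region rows[0,4) x cols[16,20) = 4x4
Unfold 1 (reflect across v@20): 4 holes -> [(2, 16), (2, 19), (2, 20), (2, 23)]
Unfold 2 (reflect across v@24): 8 holes -> [(2, 16), (2, 19), (2, 20), (2, 23), (2, 24), (2, 27), (2, 28), (2, 31)]
Unfold 3 (reflect across h@4): 16 holes -> [(2, 16), (2, 19), (2, 20), (2, 23), (2, 24), (2, 27), (2, 28), (2, 31), (5, 16), (5, 19), (5, 20), (5, 23), (5, 24), (5, 27), (5, 28), (5, 31)]
Unfold 4 (reflect across v@16): 32 holes -> [(2, 0), (2, 3), (2, 4), (2, 7), (2, 8), (2, 11), (2, 12), (2, 15), (2, 16), (2, 19), (2, 20), (2, 23), (2, 24), (2, 27), (2, 28), (2, 31), (5, 0), (5, 3), (5, 4), (5, 7), (5, 8), (5, 11), (5, 12), (5, 15), (5, 16), (5, 19), (5, 20), (5, 23), (5, 24), (5, 27), (5, 28), (5, 31)]
Holes: [(2, 0), (2, 3), (2, 4), (2, 7), (2, 8), (2, 11), (2, 12), (2, 15), (2, 16), (2, 19), (2, 20), (2, 23), (2, 24), (2, 27), (2, 28), (2, 31), (5, 0), (5, 3), (5, 4), (5, 7), (5, 8), (5, 11), (5, 12), (5, 15), (5, 16), (5, 19), (5, 20), (5, 23), (5, 24), (5, 27), (5, 28), (5, 31)]

Answer: no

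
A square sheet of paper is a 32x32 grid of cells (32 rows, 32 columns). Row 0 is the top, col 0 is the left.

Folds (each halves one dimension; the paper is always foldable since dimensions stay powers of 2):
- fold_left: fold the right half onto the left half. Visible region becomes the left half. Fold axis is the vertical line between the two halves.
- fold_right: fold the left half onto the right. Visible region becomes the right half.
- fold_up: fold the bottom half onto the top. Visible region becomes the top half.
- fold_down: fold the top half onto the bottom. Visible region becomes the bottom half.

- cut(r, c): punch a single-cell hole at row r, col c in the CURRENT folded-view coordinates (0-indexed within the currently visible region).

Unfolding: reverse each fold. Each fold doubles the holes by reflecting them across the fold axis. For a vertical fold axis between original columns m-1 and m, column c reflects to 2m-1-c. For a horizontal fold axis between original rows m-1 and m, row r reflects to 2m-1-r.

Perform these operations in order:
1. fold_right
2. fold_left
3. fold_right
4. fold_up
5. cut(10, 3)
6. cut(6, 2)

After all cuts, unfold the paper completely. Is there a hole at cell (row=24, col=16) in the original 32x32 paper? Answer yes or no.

Answer: no

Derivation:
Op 1 fold_right: fold axis v@16; visible region now rows[0,32) x cols[16,32) = 32x16
Op 2 fold_left: fold axis v@24; visible region now rows[0,32) x cols[16,24) = 32x8
Op 3 fold_right: fold axis v@20; visible region now rows[0,32) x cols[20,24) = 32x4
Op 4 fold_up: fold axis h@16; visible region now rows[0,16) x cols[20,24) = 16x4
Op 5 cut(10, 3): punch at orig (10,23); cuts so far [(10, 23)]; region rows[0,16) x cols[20,24) = 16x4
Op 6 cut(6, 2): punch at orig (6,22); cuts so far [(6, 22), (10, 23)]; region rows[0,16) x cols[20,24) = 16x4
Unfold 1 (reflect across h@16): 4 holes -> [(6, 22), (10, 23), (21, 23), (25, 22)]
Unfold 2 (reflect across v@20): 8 holes -> [(6, 17), (6, 22), (10, 16), (10, 23), (21, 16), (21, 23), (25, 17), (25, 22)]
Unfold 3 (reflect across v@24): 16 holes -> [(6, 17), (6, 22), (6, 25), (6, 30), (10, 16), (10, 23), (10, 24), (10, 31), (21, 16), (21, 23), (21, 24), (21, 31), (25, 17), (25, 22), (25, 25), (25, 30)]
Unfold 4 (reflect across v@16): 32 holes -> [(6, 1), (6, 6), (6, 9), (6, 14), (6, 17), (6, 22), (6, 25), (6, 30), (10, 0), (10, 7), (10, 8), (10, 15), (10, 16), (10, 23), (10, 24), (10, 31), (21, 0), (21, 7), (21, 8), (21, 15), (21, 16), (21, 23), (21, 24), (21, 31), (25, 1), (25, 6), (25, 9), (25, 14), (25, 17), (25, 22), (25, 25), (25, 30)]
Holes: [(6, 1), (6, 6), (6, 9), (6, 14), (6, 17), (6, 22), (6, 25), (6, 30), (10, 0), (10, 7), (10, 8), (10, 15), (10, 16), (10, 23), (10, 24), (10, 31), (21, 0), (21, 7), (21, 8), (21, 15), (21, 16), (21, 23), (21, 24), (21, 31), (25, 1), (25, 6), (25, 9), (25, 14), (25, 17), (25, 22), (25, 25), (25, 30)]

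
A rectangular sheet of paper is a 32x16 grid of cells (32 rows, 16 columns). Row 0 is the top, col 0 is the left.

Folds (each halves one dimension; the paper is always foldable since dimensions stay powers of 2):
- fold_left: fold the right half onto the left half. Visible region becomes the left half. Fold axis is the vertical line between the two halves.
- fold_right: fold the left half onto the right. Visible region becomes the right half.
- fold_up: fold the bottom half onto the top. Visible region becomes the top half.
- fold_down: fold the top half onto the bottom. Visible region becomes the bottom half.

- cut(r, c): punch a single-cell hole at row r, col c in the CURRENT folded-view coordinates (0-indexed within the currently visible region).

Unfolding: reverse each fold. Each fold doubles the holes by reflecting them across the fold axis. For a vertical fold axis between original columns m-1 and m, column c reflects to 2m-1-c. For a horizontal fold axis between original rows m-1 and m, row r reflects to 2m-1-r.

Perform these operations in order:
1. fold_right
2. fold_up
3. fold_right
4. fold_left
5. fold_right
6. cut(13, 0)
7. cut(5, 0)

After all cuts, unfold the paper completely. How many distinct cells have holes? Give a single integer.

Answer: 64

Derivation:
Op 1 fold_right: fold axis v@8; visible region now rows[0,32) x cols[8,16) = 32x8
Op 2 fold_up: fold axis h@16; visible region now rows[0,16) x cols[8,16) = 16x8
Op 3 fold_right: fold axis v@12; visible region now rows[0,16) x cols[12,16) = 16x4
Op 4 fold_left: fold axis v@14; visible region now rows[0,16) x cols[12,14) = 16x2
Op 5 fold_right: fold axis v@13; visible region now rows[0,16) x cols[13,14) = 16x1
Op 6 cut(13, 0): punch at orig (13,13); cuts so far [(13, 13)]; region rows[0,16) x cols[13,14) = 16x1
Op 7 cut(5, 0): punch at orig (5,13); cuts so far [(5, 13), (13, 13)]; region rows[0,16) x cols[13,14) = 16x1
Unfold 1 (reflect across v@13): 4 holes -> [(5, 12), (5, 13), (13, 12), (13, 13)]
Unfold 2 (reflect across v@14): 8 holes -> [(5, 12), (5, 13), (5, 14), (5, 15), (13, 12), (13, 13), (13, 14), (13, 15)]
Unfold 3 (reflect across v@12): 16 holes -> [(5, 8), (5, 9), (5, 10), (5, 11), (5, 12), (5, 13), (5, 14), (5, 15), (13, 8), (13, 9), (13, 10), (13, 11), (13, 12), (13, 13), (13, 14), (13, 15)]
Unfold 4 (reflect across h@16): 32 holes -> [(5, 8), (5, 9), (5, 10), (5, 11), (5, 12), (5, 13), (5, 14), (5, 15), (13, 8), (13, 9), (13, 10), (13, 11), (13, 12), (13, 13), (13, 14), (13, 15), (18, 8), (18, 9), (18, 10), (18, 11), (18, 12), (18, 13), (18, 14), (18, 15), (26, 8), (26, 9), (26, 10), (26, 11), (26, 12), (26, 13), (26, 14), (26, 15)]
Unfold 5 (reflect across v@8): 64 holes -> [(5, 0), (5, 1), (5, 2), (5, 3), (5, 4), (5, 5), (5, 6), (5, 7), (5, 8), (5, 9), (5, 10), (5, 11), (5, 12), (5, 13), (5, 14), (5, 15), (13, 0), (13, 1), (13, 2), (13, 3), (13, 4), (13, 5), (13, 6), (13, 7), (13, 8), (13, 9), (13, 10), (13, 11), (13, 12), (13, 13), (13, 14), (13, 15), (18, 0), (18, 1), (18, 2), (18, 3), (18, 4), (18, 5), (18, 6), (18, 7), (18, 8), (18, 9), (18, 10), (18, 11), (18, 12), (18, 13), (18, 14), (18, 15), (26, 0), (26, 1), (26, 2), (26, 3), (26, 4), (26, 5), (26, 6), (26, 7), (26, 8), (26, 9), (26, 10), (26, 11), (26, 12), (26, 13), (26, 14), (26, 15)]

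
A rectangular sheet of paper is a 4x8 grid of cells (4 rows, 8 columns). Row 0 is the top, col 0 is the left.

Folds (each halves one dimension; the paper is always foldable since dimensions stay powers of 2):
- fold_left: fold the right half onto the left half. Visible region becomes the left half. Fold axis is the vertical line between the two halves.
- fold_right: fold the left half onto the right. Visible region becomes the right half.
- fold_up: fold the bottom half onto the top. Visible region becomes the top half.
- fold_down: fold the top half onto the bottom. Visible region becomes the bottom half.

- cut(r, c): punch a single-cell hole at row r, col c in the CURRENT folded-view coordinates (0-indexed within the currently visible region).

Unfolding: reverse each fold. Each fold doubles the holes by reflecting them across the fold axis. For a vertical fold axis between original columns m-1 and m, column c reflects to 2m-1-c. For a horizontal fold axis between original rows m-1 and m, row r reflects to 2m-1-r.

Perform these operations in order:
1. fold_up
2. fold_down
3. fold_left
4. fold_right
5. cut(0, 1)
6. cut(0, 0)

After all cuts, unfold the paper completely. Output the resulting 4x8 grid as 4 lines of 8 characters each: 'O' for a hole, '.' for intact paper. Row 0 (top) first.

Op 1 fold_up: fold axis h@2; visible region now rows[0,2) x cols[0,8) = 2x8
Op 2 fold_down: fold axis h@1; visible region now rows[1,2) x cols[0,8) = 1x8
Op 3 fold_left: fold axis v@4; visible region now rows[1,2) x cols[0,4) = 1x4
Op 4 fold_right: fold axis v@2; visible region now rows[1,2) x cols[2,4) = 1x2
Op 5 cut(0, 1): punch at orig (1,3); cuts so far [(1, 3)]; region rows[1,2) x cols[2,4) = 1x2
Op 6 cut(0, 0): punch at orig (1,2); cuts so far [(1, 2), (1, 3)]; region rows[1,2) x cols[2,4) = 1x2
Unfold 1 (reflect across v@2): 4 holes -> [(1, 0), (1, 1), (1, 2), (1, 3)]
Unfold 2 (reflect across v@4): 8 holes -> [(1, 0), (1, 1), (1, 2), (1, 3), (1, 4), (1, 5), (1, 6), (1, 7)]
Unfold 3 (reflect across h@1): 16 holes -> [(0, 0), (0, 1), (0, 2), (0, 3), (0, 4), (0, 5), (0, 6), (0, 7), (1, 0), (1, 1), (1, 2), (1, 3), (1, 4), (1, 5), (1, 6), (1, 7)]
Unfold 4 (reflect across h@2): 32 holes -> [(0, 0), (0, 1), (0, 2), (0, 3), (0, 4), (0, 5), (0, 6), (0, 7), (1, 0), (1, 1), (1, 2), (1, 3), (1, 4), (1, 5), (1, 6), (1, 7), (2, 0), (2, 1), (2, 2), (2, 3), (2, 4), (2, 5), (2, 6), (2, 7), (3, 0), (3, 1), (3, 2), (3, 3), (3, 4), (3, 5), (3, 6), (3, 7)]

Answer: OOOOOOOO
OOOOOOOO
OOOOOOOO
OOOOOOOO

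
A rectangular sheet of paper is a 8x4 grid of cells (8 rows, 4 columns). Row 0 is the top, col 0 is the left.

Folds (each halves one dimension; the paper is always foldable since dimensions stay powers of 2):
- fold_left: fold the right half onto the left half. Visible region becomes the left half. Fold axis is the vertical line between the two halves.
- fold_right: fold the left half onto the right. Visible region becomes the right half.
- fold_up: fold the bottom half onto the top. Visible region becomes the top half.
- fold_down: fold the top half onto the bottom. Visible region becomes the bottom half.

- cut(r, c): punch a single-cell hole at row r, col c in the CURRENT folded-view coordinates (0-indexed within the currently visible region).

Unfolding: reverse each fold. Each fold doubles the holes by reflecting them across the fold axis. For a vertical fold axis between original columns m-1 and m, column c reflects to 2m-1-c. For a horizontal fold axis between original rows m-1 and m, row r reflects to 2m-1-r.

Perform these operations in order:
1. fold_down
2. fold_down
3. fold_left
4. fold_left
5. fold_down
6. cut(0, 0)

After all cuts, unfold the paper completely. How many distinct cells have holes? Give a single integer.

Op 1 fold_down: fold axis h@4; visible region now rows[4,8) x cols[0,4) = 4x4
Op 2 fold_down: fold axis h@6; visible region now rows[6,8) x cols[0,4) = 2x4
Op 3 fold_left: fold axis v@2; visible region now rows[6,8) x cols[0,2) = 2x2
Op 4 fold_left: fold axis v@1; visible region now rows[6,8) x cols[0,1) = 2x1
Op 5 fold_down: fold axis h@7; visible region now rows[7,8) x cols[0,1) = 1x1
Op 6 cut(0, 0): punch at orig (7,0); cuts so far [(7, 0)]; region rows[7,8) x cols[0,1) = 1x1
Unfold 1 (reflect across h@7): 2 holes -> [(6, 0), (7, 0)]
Unfold 2 (reflect across v@1): 4 holes -> [(6, 0), (6, 1), (7, 0), (7, 1)]
Unfold 3 (reflect across v@2): 8 holes -> [(6, 0), (6, 1), (6, 2), (6, 3), (7, 0), (7, 1), (7, 2), (7, 3)]
Unfold 4 (reflect across h@6): 16 holes -> [(4, 0), (4, 1), (4, 2), (4, 3), (5, 0), (5, 1), (5, 2), (5, 3), (6, 0), (6, 1), (6, 2), (6, 3), (7, 0), (7, 1), (7, 2), (7, 3)]
Unfold 5 (reflect across h@4): 32 holes -> [(0, 0), (0, 1), (0, 2), (0, 3), (1, 0), (1, 1), (1, 2), (1, 3), (2, 0), (2, 1), (2, 2), (2, 3), (3, 0), (3, 1), (3, 2), (3, 3), (4, 0), (4, 1), (4, 2), (4, 3), (5, 0), (5, 1), (5, 2), (5, 3), (6, 0), (6, 1), (6, 2), (6, 3), (7, 0), (7, 1), (7, 2), (7, 3)]

Answer: 32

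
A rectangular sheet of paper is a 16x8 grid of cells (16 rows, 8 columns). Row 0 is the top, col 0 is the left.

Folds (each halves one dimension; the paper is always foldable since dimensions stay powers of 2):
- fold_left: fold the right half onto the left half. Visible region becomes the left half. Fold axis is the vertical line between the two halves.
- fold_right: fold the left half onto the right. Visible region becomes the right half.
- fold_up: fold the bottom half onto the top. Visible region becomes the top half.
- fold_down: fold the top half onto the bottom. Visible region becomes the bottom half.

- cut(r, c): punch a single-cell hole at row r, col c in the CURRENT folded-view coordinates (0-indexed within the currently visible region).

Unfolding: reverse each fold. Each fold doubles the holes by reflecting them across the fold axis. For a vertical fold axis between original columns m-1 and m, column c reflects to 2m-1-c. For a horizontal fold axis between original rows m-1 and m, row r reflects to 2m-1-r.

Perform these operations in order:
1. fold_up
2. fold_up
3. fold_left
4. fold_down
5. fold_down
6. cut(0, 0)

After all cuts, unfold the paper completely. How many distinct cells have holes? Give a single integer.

Answer: 32

Derivation:
Op 1 fold_up: fold axis h@8; visible region now rows[0,8) x cols[0,8) = 8x8
Op 2 fold_up: fold axis h@4; visible region now rows[0,4) x cols[0,8) = 4x8
Op 3 fold_left: fold axis v@4; visible region now rows[0,4) x cols[0,4) = 4x4
Op 4 fold_down: fold axis h@2; visible region now rows[2,4) x cols[0,4) = 2x4
Op 5 fold_down: fold axis h@3; visible region now rows[3,4) x cols[0,4) = 1x4
Op 6 cut(0, 0): punch at orig (3,0); cuts so far [(3, 0)]; region rows[3,4) x cols[0,4) = 1x4
Unfold 1 (reflect across h@3): 2 holes -> [(2, 0), (3, 0)]
Unfold 2 (reflect across h@2): 4 holes -> [(0, 0), (1, 0), (2, 0), (3, 0)]
Unfold 3 (reflect across v@4): 8 holes -> [(0, 0), (0, 7), (1, 0), (1, 7), (2, 0), (2, 7), (3, 0), (3, 7)]
Unfold 4 (reflect across h@4): 16 holes -> [(0, 0), (0, 7), (1, 0), (1, 7), (2, 0), (2, 7), (3, 0), (3, 7), (4, 0), (4, 7), (5, 0), (5, 7), (6, 0), (6, 7), (7, 0), (7, 7)]
Unfold 5 (reflect across h@8): 32 holes -> [(0, 0), (0, 7), (1, 0), (1, 7), (2, 0), (2, 7), (3, 0), (3, 7), (4, 0), (4, 7), (5, 0), (5, 7), (6, 0), (6, 7), (7, 0), (7, 7), (8, 0), (8, 7), (9, 0), (9, 7), (10, 0), (10, 7), (11, 0), (11, 7), (12, 0), (12, 7), (13, 0), (13, 7), (14, 0), (14, 7), (15, 0), (15, 7)]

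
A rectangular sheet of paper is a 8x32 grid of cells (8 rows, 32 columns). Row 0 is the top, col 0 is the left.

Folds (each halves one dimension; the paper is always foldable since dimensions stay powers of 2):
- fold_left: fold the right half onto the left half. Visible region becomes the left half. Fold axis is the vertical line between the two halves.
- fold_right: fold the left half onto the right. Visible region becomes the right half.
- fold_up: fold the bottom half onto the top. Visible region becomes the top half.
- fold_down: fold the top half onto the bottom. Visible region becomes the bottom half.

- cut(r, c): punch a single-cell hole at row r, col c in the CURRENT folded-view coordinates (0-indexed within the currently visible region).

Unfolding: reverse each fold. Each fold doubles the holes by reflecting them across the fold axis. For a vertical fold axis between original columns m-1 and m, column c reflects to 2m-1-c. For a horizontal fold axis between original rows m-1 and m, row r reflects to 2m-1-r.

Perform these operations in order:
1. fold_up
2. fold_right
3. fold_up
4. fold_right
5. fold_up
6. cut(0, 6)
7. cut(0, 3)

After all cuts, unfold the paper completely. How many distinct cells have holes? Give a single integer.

Op 1 fold_up: fold axis h@4; visible region now rows[0,4) x cols[0,32) = 4x32
Op 2 fold_right: fold axis v@16; visible region now rows[0,4) x cols[16,32) = 4x16
Op 3 fold_up: fold axis h@2; visible region now rows[0,2) x cols[16,32) = 2x16
Op 4 fold_right: fold axis v@24; visible region now rows[0,2) x cols[24,32) = 2x8
Op 5 fold_up: fold axis h@1; visible region now rows[0,1) x cols[24,32) = 1x8
Op 6 cut(0, 6): punch at orig (0,30); cuts so far [(0, 30)]; region rows[0,1) x cols[24,32) = 1x8
Op 7 cut(0, 3): punch at orig (0,27); cuts so far [(0, 27), (0, 30)]; region rows[0,1) x cols[24,32) = 1x8
Unfold 1 (reflect across h@1): 4 holes -> [(0, 27), (0, 30), (1, 27), (1, 30)]
Unfold 2 (reflect across v@24): 8 holes -> [(0, 17), (0, 20), (0, 27), (0, 30), (1, 17), (1, 20), (1, 27), (1, 30)]
Unfold 3 (reflect across h@2): 16 holes -> [(0, 17), (0, 20), (0, 27), (0, 30), (1, 17), (1, 20), (1, 27), (1, 30), (2, 17), (2, 20), (2, 27), (2, 30), (3, 17), (3, 20), (3, 27), (3, 30)]
Unfold 4 (reflect across v@16): 32 holes -> [(0, 1), (0, 4), (0, 11), (0, 14), (0, 17), (0, 20), (0, 27), (0, 30), (1, 1), (1, 4), (1, 11), (1, 14), (1, 17), (1, 20), (1, 27), (1, 30), (2, 1), (2, 4), (2, 11), (2, 14), (2, 17), (2, 20), (2, 27), (2, 30), (3, 1), (3, 4), (3, 11), (3, 14), (3, 17), (3, 20), (3, 27), (3, 30)]
Unfold 5 (reflect across h@4): 64 holes -> [(0, 1), (0, 4), (0, 11), (0, 14), (0, 17), (0, 20), (0, 27), (0, 30), (1, 1), (1, 4), (1, 11), (1, 14), (1, 17), (1, 20), (1, 27), (1, 30), (2, 1), (2, 4), (2, 11), (2, 14), (2, 17), (2, 20), (2, 27), (2, 30), (3, 1), (3, 4), (3, 11), (3, 14), (3, 17), (3, 20), (3, 27), (3, 30), (4, 1), (4, 4), (4, 11), (4, 14), (4, 17), (4, 20), (4, 27), (4, 30), (5, 1), (5, 4), (5, 11), (5, 14), (5, 17), (5, 20), (5, 27), (5, 30), (6, 1), (6, 4), (6, 11), (6, 14), (6, 17), (6, 20), (6, 27), (6, 30), (7, 1), (7, 4), (7, 11), (7, 14), (7, 17), (7, 20), (7, 27), (7, 30)]

Answer: 64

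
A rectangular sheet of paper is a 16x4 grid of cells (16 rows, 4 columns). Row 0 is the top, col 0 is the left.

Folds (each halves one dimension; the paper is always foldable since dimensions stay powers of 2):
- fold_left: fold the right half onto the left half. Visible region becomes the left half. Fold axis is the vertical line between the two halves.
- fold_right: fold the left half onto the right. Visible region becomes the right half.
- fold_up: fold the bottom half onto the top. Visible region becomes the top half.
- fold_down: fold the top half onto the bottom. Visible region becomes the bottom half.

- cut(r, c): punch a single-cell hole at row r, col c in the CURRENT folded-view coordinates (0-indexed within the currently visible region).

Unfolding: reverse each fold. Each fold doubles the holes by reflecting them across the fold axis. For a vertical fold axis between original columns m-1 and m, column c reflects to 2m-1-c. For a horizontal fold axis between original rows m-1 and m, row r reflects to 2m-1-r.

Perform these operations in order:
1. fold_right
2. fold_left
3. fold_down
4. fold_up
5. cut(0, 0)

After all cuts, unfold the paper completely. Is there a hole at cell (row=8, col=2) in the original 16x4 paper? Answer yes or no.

Op 1 fold_right: fold axis v@2; visible region now rows[0,16) x cols[2,4) = 16x2
Op 2 fold_left: fold axis v@3; visible region now rows[0,16) x cols[2,3) = 16x1
Op 3 fold_down: fold axis h@8; visible region now rows[8,16) x cols[2,3) = 8x1
Op 4 fold_up: fold axis h@12; visible region now rows[8,12) x cols[2,3) = 4x1
Op 5 cut(0, 0): punch at orig (8,2); cuts so far [(8, 2)]; region rows[8,12) x cols[2,3) = 4x1
Unfold 1 (reflect across h@12): 2 holes -> [(8, 2), (15, 2)]
Unfold 2 (reflect across h@8): 4 holes -> [(0, 2), (7, 2), (8, 2), (15, 2)]
Unfold 3 (reflect across v@3): 8 holes -> [(0, 2), (0, 3), (7, 2), (7, 3), (8, 2), (8, 3), (15, 2), (15, 3)]
Unfold 4 (reflect across v@2): 16 holes -> [(0, 0), (0, 1), (0, 2), (0, 3), (7, 0), (7, 1), (7, 2), (7, 3), (8, 0), (8, 1), (8, 2), (8, 3), (15, 0), (15, 1), (15, 2), (15, 3)]
Holes: [(0, 0), (0, 1), (0, 2), (0, 3), (7, 0), (7, 1), (7, 2), (7, 3), (8, 0), (8, 1), (8, 2), (8, 3), (15, 0), (15, 1), (15, 2), (15, 3)]

Answer: yes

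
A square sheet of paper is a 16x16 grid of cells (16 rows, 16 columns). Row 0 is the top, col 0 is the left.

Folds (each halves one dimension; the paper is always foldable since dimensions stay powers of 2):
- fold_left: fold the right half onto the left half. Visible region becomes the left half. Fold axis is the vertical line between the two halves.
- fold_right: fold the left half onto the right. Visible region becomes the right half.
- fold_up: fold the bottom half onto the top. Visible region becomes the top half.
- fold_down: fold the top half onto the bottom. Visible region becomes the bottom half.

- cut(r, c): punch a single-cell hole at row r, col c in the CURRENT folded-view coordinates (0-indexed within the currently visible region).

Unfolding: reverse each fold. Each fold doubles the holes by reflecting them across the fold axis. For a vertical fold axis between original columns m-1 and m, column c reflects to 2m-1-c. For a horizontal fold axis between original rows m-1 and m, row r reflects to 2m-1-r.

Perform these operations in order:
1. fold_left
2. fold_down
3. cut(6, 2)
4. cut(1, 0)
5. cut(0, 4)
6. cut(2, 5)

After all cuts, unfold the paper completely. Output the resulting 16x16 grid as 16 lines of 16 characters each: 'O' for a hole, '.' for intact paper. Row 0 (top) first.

Op 1 fold_left: fold axis v@8; visible region now rows[0,16) x cols[0,8) = 16x8
Op 2 fold_down: fold axis h@8; visible region now rows[8,16) x cols[0,8) = 8x8
Op 3 cut(6, 2): punch at orig (14,2); cuts so far [(14, 2)]; region rows[8,16) x cols[0,8) = 8x8
Op 4 cut(1, 0): punch at orig (9,0); cuts so far [(9, 0), (14, 2)]; region rows[8,16) x cols[0,8) = 8x8
Op 5 cut(0, 4): punch at orig (8,4); cuts so far [(8, 4), (9, 0), (14, 2)]; region rows[8,16) x cols[0,8) = 8x8
Op 6 cut(2, 5): punch at orig (10,5); cuts so far [(8, 4), (9, 0), (10, 5), (14, 2)]; region rows[8,16) x cols[0,8) = 8x8
Unfold 1 (reflect across h@8): 8 holes -> [(1, 2), (5, 5), (6, 0), (7, 4), (8, 4), (9, 0), (10, 5), (14, 2)]
Unfold 2 (reflect across v@8): 16 holes -> [(1, 2), (1, 13), (5, 5), (5, 10), (6, 0), (6, 15), (7, 4), (7, 11), (8, 4), (8, 11), (9, 0), (9, 15), (10, 5), (10, 10), (14, 2), (14, 13)]

Answer: ................
..O..........O..
................
................
................
.....O....O.....
O..............O
....O......O....
....O......O....
O..............O
.....O....O.....
................
................
................
..O..........O..
................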